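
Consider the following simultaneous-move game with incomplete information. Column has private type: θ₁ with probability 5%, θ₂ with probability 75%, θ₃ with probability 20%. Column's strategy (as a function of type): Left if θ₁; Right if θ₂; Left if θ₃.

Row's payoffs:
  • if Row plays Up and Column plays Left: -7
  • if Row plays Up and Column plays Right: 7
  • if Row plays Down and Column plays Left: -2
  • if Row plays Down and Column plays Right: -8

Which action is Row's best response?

Up

E[Up] = 0.05·(-7) + 0.75·(7) + 0.2·(-7) = 3.5
E[Down] = 0.05·(-2) + 0.75·(-8) + 0.2·(-2) = -6.5
Best response: Up (3.5 is the largest).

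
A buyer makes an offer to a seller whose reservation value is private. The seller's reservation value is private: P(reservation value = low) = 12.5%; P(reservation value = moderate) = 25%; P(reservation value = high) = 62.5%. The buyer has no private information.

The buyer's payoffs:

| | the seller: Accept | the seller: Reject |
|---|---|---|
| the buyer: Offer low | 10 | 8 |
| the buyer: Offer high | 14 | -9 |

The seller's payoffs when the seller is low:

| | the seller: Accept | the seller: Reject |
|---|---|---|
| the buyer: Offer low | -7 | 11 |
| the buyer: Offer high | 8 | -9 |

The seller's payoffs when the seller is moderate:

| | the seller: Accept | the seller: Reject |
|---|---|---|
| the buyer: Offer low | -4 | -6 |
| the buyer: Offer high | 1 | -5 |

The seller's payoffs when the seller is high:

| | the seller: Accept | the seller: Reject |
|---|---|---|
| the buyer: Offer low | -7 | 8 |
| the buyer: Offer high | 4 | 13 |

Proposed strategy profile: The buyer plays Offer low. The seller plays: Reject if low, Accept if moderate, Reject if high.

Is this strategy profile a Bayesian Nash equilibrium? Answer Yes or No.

Yes

The buyer plays Offer low: E[Offer low] = 0.125·(8) + 0.25·(10) + 0.625·(8) = 8.5; E[Offer high] = -3.25. Best-responding. ✓
The seller (reservation value low), facing Offer low: Accept gives -7, Reject gives 11. Proposed Reject is best. ✓
The seller (reservation value moderate), facing Offer low: Accept gives -4, Reject gives -6. Proposed Accept is best. ✓
The seller (reservation value high), facing Offer low: Accept gives -7, Reject gives 8. Proposed Reject is best. ✓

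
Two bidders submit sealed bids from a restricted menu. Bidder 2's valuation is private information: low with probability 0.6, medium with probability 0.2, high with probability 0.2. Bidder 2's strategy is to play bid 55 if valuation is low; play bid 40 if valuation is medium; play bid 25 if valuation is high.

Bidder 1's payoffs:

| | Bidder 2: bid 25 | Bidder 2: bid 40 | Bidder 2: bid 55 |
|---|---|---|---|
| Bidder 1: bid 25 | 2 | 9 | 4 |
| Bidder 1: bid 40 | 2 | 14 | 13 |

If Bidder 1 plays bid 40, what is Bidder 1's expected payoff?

E[bid 40] = 0.6·13 + 0.2·14 + 0.2·2 = 7.8 + 2.8 + 0.4 = 11

11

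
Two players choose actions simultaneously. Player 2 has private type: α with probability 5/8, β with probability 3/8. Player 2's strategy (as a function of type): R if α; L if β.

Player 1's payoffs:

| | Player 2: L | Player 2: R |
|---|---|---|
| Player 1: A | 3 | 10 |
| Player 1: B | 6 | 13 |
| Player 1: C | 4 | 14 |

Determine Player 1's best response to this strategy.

B

Compute Player 1's expected payoff for each action, taking the expectation over Player 2's type.
E[A] = 5/8·(10) + 3/8·(3) = 59/8
E[B] = 5/8·(13) + 3/8·(6) = 83/8
E[C] = 5/8·(14) + 3/8·(4) = 41/4
Best response: B (83/8 is the largest).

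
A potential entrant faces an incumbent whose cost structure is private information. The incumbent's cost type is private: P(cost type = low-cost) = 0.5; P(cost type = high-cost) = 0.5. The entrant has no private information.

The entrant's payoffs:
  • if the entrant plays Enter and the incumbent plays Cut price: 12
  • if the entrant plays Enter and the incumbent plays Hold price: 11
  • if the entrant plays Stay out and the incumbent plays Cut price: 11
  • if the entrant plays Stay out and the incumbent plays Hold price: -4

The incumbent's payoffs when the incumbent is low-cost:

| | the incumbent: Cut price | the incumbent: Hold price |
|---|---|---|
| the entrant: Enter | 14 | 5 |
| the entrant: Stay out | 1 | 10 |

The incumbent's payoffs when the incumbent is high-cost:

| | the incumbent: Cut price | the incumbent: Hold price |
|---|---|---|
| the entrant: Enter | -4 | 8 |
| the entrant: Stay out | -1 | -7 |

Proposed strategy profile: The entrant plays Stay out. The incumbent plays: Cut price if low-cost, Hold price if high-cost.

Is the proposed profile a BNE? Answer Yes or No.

The entrant plays Stay out: E[Stay out] = 0.5·(11) + 0.5·(-4) = 3.5; E[Enter] = 11.5. Not best-responding. ✗
The incumbent (cost type low-cost), facing Stay out: Cut price gives 1, Hold price gives 10. Proposed Cut price is not best — profitable deviation exists. ✗
The incumbent (cost type high-cost), facing Stay out: Cut price gives -1, Hold price gives -7. Proposed Hold price is not best — profitable deviation exists. ✗

No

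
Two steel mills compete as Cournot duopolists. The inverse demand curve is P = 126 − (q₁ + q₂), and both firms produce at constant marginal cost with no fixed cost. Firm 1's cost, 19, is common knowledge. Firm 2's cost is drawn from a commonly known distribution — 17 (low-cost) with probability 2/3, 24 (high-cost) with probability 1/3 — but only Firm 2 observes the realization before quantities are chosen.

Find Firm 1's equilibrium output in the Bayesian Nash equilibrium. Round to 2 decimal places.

35.78

Type-c best response for Firm 2: q₂(c) = (126 − c)/2 − q₁/2.
Firm 1 maximizes expected profit; its first-order condition is 126 − 2q₁ − E[q₂] − 19 = 0.
Substituting E[q₂] and solving: E[c₂] = 19.3333, so q₁ = (126 − 2·19 + 19.3333)/3 = 35.7778.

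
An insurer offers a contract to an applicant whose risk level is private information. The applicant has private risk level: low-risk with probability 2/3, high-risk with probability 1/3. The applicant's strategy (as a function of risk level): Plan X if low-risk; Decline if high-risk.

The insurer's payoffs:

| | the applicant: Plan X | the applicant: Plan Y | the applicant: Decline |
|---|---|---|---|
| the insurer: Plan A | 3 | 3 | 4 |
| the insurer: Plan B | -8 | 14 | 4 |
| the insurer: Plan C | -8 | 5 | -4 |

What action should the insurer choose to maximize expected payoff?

Plan A

Compute the insurer's expected payoff for each action, taking the expectation over the applicant's type.
E[Plan A] = 2/3·(3) + 1/3·(4) = 10/3
E[Plan B] = 2/3·(-8) + 1/3·(4) = -4
E[Plan C] = 2/3·(-8) + 1/3·(-4) = -20/3
Best response: Plan A (10/3 is the largest).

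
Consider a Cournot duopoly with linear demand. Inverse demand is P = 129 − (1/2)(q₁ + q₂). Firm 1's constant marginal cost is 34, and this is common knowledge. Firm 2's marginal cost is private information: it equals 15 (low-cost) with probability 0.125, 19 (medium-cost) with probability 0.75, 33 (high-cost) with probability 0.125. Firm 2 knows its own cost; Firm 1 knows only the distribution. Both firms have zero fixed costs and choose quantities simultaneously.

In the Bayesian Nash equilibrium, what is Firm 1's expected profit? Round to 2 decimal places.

Firm 2 with cost c maximizes (129 − (1/2)(q₁+q₂) − c)·q₂, giving q₂(c) = (129 − c − (1/2)q₁).
E[c₂] = 0.125·15 + 0.75·19 + 0.125·33 = 20.25
Firm 1's FOC against E[q₂] yields q₁ = (129 − 2·34 + E[c₂])/(3/2) = (129 − 68 + 20.25)/(3/2) = 54.1667.
E[P] = 129 − (1/2)·(q₁ + E[q₂]) = 61.0833; Firm 1's expected profit = (E[P] − 34)·q₁ = (61.0833 − 34)·54.1667 = 1467.01.

1467.01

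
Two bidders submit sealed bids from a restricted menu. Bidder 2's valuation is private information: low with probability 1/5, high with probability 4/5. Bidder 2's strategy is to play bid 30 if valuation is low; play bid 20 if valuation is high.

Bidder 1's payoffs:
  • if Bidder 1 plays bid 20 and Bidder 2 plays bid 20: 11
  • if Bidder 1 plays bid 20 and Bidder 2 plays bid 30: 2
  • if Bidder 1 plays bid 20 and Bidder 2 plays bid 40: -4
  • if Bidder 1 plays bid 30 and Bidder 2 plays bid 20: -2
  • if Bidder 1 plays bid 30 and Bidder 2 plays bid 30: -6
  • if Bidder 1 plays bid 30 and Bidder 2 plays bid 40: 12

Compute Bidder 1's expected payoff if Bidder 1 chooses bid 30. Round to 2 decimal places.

-2.80

Take the expectation over Bidder 2's valuation, weighting each type's action by its prior probability.
E[bid 30] = 1/5·(-6) + 4/5·(-2) = (-6/5) + (-8/5) = -14/5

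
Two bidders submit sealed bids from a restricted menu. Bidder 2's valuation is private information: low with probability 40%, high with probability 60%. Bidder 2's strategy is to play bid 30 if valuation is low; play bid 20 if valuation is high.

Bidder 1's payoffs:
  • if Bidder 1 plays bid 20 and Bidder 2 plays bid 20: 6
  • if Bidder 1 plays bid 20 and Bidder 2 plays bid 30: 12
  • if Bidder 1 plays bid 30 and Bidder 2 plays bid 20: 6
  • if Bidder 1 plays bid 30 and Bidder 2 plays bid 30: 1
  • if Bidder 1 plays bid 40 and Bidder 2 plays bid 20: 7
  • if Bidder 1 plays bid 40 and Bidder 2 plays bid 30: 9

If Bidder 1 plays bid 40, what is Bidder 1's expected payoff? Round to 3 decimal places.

Take the expectation over Bidder 2's valuation, weighting each type's action by its prior probability.
E[bid 40] = 0.4·9 + 0.6·7 = 3.6 + 4.2 = 7.8

7.800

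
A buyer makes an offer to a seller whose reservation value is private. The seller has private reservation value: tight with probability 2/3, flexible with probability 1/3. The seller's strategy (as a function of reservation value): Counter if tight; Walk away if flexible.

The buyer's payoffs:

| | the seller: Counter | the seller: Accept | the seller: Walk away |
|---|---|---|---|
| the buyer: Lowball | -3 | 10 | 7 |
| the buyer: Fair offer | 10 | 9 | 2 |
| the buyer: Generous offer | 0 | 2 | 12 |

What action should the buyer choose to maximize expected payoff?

Compute the buyer's expected payoff for each action, taking the expectation over the seller's type.
E[Lowball] = 2/3·(-3) + 1/3·(7) = 1/3
E[Fair offer] = 2/3·(10) + 1/3·(2) = 22/3
E[Generous offer] = 2/3·(0) + 1/3·(12) = 4
Best response: Fair offer (22/3 is the largest).

Fair offer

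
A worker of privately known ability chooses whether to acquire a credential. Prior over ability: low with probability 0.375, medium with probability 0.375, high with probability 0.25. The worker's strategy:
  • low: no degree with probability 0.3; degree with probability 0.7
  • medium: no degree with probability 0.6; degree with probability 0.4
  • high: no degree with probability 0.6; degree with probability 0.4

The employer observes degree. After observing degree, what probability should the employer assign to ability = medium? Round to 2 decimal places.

P(degree) = 0.375·0.7 + 0.375·0.4 + 0.25·0.4 = 0.5125
P(medium | degree) = (0.375·0.4) / 0.5125 = 0.15 / 0.5125 = 0.292683

0.29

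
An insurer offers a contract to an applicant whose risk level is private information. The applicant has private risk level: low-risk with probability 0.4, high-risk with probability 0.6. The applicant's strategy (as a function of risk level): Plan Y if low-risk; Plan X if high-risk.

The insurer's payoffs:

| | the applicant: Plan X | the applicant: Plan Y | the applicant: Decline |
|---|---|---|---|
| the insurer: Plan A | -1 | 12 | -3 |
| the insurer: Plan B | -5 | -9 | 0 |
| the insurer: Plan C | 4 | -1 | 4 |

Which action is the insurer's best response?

Compute the insurer's expected payoff for each action, taking the expectation over the applicant's type.
E[Plan A] = 0.4·(12) + 0.6·(-1) = 4.2
E[Plan B] = 0.4·(-9) + 0.6·(-5) = -6.6
E[Plan C] = 0.4·(-1) + 0.6·(4) = 2
Best response: Plan A (4.2 is the largest).

Plan A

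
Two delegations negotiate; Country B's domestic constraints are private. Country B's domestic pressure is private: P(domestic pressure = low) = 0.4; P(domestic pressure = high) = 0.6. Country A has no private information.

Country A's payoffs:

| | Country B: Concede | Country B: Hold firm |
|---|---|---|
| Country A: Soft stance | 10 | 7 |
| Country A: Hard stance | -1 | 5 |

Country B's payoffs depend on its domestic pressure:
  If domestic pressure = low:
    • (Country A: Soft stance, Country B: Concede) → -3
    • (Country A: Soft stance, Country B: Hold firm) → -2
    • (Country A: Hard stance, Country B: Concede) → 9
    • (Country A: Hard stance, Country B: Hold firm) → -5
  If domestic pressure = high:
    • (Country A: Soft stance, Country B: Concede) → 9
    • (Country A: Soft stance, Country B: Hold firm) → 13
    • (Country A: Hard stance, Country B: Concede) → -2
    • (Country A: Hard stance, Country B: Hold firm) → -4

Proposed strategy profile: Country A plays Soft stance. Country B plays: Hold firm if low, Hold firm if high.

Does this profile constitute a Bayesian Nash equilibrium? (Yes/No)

A profile is a BNE iff every type of every player is best-responding given beliefs about the other side.
Country A plays Soft stance: E[Soft stance] = 0.4·(7) + 0.6·(7) = 7; E[Hard stance] = 5. Best-responding. ✓
Country B (domestic pressure low), facing Soft stance: Concede gives -3, Hold firm gives -2. Proposed Hold firm is best. ✓
Country B (domestic pressure high), facing Soft stance: Concede gives 9, Hold firm gives 13. Proposed Hold firm is best. ✓

Yes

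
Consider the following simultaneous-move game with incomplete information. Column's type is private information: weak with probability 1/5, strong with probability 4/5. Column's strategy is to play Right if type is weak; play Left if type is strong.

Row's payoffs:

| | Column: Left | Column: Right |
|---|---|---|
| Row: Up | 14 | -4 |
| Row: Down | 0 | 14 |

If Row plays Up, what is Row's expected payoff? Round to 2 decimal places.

10.40

E[Up] = 1/5·(-4) + 4/5·14 = (-4/5) + 56/5 = 52/5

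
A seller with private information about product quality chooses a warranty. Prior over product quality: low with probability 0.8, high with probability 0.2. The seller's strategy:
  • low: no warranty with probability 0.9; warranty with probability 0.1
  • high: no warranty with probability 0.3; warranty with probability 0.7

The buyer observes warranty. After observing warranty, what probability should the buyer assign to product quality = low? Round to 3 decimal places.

0.364

P(warranty) = 0.8·0.1 + 0.2·0.7 = 0.22
P(low | warranty) = (0.8·0.1) / 0.22 = 0.08 / 0.22 = 0.363636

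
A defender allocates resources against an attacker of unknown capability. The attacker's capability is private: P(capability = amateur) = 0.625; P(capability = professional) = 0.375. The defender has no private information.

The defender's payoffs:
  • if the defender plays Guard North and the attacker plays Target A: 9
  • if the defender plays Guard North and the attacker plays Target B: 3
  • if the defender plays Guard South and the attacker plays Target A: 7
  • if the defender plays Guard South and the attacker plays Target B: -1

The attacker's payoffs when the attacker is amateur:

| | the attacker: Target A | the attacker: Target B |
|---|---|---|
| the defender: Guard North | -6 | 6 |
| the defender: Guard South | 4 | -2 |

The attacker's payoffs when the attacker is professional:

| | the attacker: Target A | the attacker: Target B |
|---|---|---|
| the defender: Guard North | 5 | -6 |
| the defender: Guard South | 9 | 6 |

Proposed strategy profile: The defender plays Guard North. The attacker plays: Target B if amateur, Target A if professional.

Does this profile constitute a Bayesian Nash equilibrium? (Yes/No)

The defender plays Guard North: E[Guard North] = 0.625·(3) + 0.375·(9) = 5.25; E[Guard South] = 2. Best-responding. ✓
The attacker (capability amateur), facing Guard North: Target A gives -6, Target B gives 6. Proposed Target B is best. ✓
The attacker (capability professional), facing Guard North: Target A gives 5, Target B gives -6. Proposed Target A is best. ✓

Yes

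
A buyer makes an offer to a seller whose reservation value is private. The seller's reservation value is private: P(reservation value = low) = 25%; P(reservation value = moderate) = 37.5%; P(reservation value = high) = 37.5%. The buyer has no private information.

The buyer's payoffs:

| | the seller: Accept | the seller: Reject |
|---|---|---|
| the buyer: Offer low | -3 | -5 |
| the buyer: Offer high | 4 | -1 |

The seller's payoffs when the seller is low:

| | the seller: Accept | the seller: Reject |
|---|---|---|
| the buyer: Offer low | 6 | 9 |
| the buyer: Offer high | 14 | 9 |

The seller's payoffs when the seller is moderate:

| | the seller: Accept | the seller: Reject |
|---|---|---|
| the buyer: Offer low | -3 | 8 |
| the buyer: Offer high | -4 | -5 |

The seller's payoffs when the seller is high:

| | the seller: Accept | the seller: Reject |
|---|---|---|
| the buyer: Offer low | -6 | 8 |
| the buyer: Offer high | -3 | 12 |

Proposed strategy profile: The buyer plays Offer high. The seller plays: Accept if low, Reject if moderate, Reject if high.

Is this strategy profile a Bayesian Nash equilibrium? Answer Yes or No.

No

A profile is a BNE iff every type of every player is best-responding given beliefs about the other side.
The buyer plays Offer high: E[Offer high] = 0.25·(4) + 0.375·(-1) + 0.375·(-1) = 0.25; E[Offer low] = -4.5. Best-responding. ✓
The seller (reservation value low), facing Offer high: Accept gives 14, Reject gives 9. Proposed Accept is best. ✓
The seller (reservation value moderate), facing Offer high: Accept gives -4, Reject gives -5. Proposed Reject is not best — profitable deviation exists. ✗
The seller (reservation value high), facing Offer high: Accept gives -3, Reject gives 12. Proposed Reject is best. ✓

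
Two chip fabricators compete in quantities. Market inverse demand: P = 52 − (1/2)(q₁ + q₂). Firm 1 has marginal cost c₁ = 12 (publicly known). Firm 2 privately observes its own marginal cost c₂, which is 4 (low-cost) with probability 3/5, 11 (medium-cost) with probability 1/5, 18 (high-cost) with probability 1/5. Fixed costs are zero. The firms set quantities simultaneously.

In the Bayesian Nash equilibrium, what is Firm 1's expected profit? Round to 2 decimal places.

291.21

Firm 2 with cost c maximizes (52 − (1/2)(q₁+q₂) − c)·q₂, giving q₂(c) = (52 − c − (1/2)q₁).
E[c₂] = 3/5·4 + 1/5·11 + 1/5·18 = 8.2
Firm 1's FOC against E[q₂] yields q₁ = (52 − 2·12 + E[c₂])/(3/2) = (52 − 24 + 8.2)/(3/2) = 24.1333.
E[P] = 52 − (1/2)·(q₁ + E[q₂]) = 24.0667; Firm 1's expected profit = (E[P] − 12)·q₁ = (24.0667 − 12)·24.1333 = 291.209.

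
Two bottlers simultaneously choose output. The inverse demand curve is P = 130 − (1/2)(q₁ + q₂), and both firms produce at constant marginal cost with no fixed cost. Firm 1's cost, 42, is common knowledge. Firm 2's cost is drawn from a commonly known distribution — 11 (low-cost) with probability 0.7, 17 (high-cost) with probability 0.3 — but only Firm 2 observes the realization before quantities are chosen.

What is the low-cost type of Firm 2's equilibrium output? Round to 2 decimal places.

Firm 2 with cost c maximizes (130 − (1/2)(q₁+q₂) − c)·q₂, giving q₂(c) = (130 − c − (1/2)q₁).
E[c₂] = 0.7·11 + 0.3·17 = 12.8
Firm 1's FOC against E[q₂] yields q₁ = (130 − 2·42 + E[c₂])/(3/2) = (130 − 84 + 12.8)/(3/2) = 39.2.
q₂(low-cost) = (130 − 11 − (1/2)·39.2) = 99.4.

99.40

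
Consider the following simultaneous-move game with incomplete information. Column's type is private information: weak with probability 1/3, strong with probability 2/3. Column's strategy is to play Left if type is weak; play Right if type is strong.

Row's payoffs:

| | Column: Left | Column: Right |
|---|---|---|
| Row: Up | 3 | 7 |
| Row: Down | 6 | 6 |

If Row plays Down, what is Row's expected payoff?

Take the expectation over Column's type, weighting each type's action by its prior probability.
E[Down] = 1/3·6 + 2/3·6 = 2 + 4 = 6

6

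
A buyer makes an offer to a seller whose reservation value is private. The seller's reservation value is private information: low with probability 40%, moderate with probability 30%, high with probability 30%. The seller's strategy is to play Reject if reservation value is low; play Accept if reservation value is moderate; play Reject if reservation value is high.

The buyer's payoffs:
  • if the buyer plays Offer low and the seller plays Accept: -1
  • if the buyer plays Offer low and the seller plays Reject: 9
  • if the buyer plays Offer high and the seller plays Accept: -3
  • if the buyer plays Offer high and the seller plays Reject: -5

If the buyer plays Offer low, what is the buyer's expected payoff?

Take the expectation over the seller's reservation value, weighting each type's action by its prior probability.
E[Offer low] = 0.4·9 + 0.3·(-1) + 0.3·9 = 3.6 + (-0.3) + 2.7 = 6

6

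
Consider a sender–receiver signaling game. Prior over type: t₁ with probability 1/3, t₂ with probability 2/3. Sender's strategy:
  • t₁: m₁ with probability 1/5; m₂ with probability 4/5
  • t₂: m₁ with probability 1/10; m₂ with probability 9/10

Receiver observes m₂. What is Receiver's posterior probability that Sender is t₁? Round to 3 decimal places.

P(m₂) = (1/3)·(4/5) + (2/3)·(9/10) = 13/15
P(t₁ | m₂) = ((1/3)·(4/5)) / (13/15) = (4/15) / (13/15) = 4/13

0.308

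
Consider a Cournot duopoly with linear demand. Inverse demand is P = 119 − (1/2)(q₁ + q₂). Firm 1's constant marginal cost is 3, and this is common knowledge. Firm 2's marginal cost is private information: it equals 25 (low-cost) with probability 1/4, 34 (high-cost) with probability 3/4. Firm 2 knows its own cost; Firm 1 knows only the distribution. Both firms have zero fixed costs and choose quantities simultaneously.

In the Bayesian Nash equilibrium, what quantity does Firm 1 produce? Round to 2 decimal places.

Type-c best response for Firm 2: q₂(c) = (119 − c) − q₁/2.
Firm 1 maximizes expected profit; its first-order condition is 119 − q₁ − (1/2)E[q₂] − 3 = 0.
Substituting E[q₂] and solving: E[c₂] = 31.75, so q₁ = (119 − 2·3 + 31.75)/(3/2) = 96.5.

96.50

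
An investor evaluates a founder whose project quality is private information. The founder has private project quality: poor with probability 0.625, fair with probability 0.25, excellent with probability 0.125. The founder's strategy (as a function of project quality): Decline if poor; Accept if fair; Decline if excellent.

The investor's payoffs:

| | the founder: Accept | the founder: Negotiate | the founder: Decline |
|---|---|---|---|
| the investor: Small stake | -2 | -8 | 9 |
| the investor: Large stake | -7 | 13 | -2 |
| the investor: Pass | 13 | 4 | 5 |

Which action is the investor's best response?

Pass

Compute the investor's expected payoff for each action, taking the expectation over the founder's type.
E[Small stake] = 0.625·(9) + 0.25·(-2) + 0.125·(9) = 6.25
E[Large stake] = 0.625·(-2) + 0.25·(-7) + 0.125·(-2) = -3.25
E[Pass] = 0.625·(5) + 0.25·(13) + 0.125·(5) = 7
Best response: Pass (7 is the largest).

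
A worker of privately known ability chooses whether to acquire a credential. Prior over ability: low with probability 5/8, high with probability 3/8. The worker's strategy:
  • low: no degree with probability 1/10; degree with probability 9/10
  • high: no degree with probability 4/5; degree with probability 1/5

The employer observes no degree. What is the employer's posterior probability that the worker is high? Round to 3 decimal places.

0.828

Apply Bayes' rule using the sender's strategy as the likelihood.
P(no degree) = (5/8)·(1/10) + (3/8)·(4/5) = 29/80
P(high | no degree) = ((3/8)·(4/5)) / (29/80) = (3/10) / (29/80) = 24/29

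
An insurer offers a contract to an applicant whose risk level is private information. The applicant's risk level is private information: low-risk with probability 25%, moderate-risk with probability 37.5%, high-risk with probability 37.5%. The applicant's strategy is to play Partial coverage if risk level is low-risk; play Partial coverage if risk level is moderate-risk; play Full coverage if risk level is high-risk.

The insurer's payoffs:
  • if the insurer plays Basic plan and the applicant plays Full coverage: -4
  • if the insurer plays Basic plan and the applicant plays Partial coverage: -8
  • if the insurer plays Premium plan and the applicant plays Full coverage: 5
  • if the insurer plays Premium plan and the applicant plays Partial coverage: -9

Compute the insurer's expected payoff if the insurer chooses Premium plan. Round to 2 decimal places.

-3.75

Take the expectation over the applicant's risk level, weighting each type's action by its prior probability.
E[Premium plan] = 0.25·(-9) + 0.375·(-9) + 0.375·5 = (-2.25) + (-3.375) + 1.875 = -3.75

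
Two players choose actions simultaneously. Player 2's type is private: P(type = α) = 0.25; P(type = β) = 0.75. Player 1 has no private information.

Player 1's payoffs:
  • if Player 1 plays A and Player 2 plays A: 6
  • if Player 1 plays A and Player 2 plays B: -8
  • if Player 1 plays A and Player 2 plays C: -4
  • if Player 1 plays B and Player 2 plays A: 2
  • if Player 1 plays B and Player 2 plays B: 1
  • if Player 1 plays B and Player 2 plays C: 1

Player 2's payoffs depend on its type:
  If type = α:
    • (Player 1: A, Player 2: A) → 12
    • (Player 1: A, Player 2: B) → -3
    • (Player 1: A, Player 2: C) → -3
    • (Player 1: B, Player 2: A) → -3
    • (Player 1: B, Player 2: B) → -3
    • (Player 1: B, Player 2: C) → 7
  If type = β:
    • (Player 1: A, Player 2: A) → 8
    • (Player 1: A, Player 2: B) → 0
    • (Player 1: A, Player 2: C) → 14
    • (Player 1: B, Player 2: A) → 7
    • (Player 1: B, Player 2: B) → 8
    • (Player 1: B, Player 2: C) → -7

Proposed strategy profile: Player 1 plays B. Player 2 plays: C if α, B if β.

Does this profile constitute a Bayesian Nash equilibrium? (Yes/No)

Player 1 plays B: E[B] = 0.25·(1) + 0.75·(1) = 1; E[A] = -7. Best-responding. ✓
Player 2 (type α), facing B: A gives -3, B gives -3, C gives 7. Proposed C is best. ✓
Player 2 (type β), facing B: A gives 7, B gives 8, C gives -7. Proposed B is best. ✓

Yes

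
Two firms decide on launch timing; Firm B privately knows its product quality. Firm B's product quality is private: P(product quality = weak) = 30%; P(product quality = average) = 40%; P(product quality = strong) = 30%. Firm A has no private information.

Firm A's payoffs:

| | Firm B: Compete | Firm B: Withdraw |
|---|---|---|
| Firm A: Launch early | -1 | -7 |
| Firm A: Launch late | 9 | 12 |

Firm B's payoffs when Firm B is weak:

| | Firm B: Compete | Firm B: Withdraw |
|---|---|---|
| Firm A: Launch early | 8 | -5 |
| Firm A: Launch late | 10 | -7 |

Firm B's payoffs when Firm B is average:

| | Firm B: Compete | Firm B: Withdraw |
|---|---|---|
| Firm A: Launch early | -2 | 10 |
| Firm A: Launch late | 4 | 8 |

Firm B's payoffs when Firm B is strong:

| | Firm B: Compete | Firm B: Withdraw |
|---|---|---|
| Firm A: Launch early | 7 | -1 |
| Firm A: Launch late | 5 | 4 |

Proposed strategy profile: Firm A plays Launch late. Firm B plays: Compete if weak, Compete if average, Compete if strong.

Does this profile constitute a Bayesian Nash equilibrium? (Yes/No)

No

Firm A plays Launch late: E[Launch late] = 0.3·(9) + 0.4·(9) + 0.3·(9) = 9; E[Launch early] = -1. Best-responding. ✓
Firm B (product quality weak), facing Launch late: Compete gives 10, Withdraw gives -7. Proposed Compete is best. ✓
Firm B (product quality average), facing Launch late: Compete gives 4, Withdraw gives 8. Proposed Compete is not best — profitable deviation exists. ✗
Firm B (product quality strong), facing Launch late: Compete gives 5, Withdraw gives 4. Proposed Compete is best. ✓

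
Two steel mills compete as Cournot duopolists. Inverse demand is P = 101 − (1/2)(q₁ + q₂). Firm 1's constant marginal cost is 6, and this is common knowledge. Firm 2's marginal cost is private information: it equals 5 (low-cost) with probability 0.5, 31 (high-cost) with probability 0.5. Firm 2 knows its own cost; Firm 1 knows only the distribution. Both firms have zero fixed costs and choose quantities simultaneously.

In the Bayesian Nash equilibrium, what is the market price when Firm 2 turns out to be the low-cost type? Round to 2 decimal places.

35.17

Type-c best response for Firm 2: q₂(c) = (101 − c) − q₁/2.
Firm 1 maximizes expected profit; its first-order condition is 101 − q₁ − (1/2)E[q₂] − 6 = 0.
Substituting E[q₂] and solving: E[c₂] = 18, so q₁ = (101 − 2·6 + 18)/(3/2) = 71.3333.
q₂(low-cost) = 60.3333, so P = 101 − (1/2)·(71.3333 + 60.3333) = 35.1667.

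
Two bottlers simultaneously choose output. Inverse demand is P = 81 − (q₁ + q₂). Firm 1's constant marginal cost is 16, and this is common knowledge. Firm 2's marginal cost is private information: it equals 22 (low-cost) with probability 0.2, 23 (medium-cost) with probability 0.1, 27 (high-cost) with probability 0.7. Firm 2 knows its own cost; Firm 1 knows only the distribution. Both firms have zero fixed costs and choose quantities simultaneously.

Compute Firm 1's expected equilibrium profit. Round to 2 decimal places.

618.35

Type-c best response for Firm 2: q₂(c) = (81 − c)/2 − q₁/2.
Firm 1 maximizes expected profit; its first-order condition is 81 − 2q₁ − E[q₂] − 16 = 0.
Substituting E[q₂] and solving: E[c₂] = 25.6, so q₁ = (81 − 2·16 + 25.6)/3 = 24.8667.
E[P] = 81 − (q₁ + E[q₂]) = 40.8667; Firm 1's expected profit = (E[P] − 16)·q₁ = (40.8667 − 16)·24.8667 = 618.351.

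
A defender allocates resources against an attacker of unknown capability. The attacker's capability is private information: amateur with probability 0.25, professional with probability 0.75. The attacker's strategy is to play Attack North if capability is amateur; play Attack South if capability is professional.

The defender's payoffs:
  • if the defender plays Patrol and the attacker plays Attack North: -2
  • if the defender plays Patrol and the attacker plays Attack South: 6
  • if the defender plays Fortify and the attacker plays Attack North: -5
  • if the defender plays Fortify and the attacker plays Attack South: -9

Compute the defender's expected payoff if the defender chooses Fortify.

-8

E[Fortify] = 0.25·(-5) + 0.75·(-9) = (-1.25) + (-6.75) = -8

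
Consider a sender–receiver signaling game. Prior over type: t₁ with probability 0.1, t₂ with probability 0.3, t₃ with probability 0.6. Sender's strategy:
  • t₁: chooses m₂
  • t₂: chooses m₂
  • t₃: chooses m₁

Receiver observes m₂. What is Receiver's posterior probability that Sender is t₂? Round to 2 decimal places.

0.75

P(m₂) = 0.1·1 + 0.3·1 + 0.6·0 = 0.4
P(t₂ | m₂) = (0.3·1) / 0.4 = 0.3 / 0.4 = 0.75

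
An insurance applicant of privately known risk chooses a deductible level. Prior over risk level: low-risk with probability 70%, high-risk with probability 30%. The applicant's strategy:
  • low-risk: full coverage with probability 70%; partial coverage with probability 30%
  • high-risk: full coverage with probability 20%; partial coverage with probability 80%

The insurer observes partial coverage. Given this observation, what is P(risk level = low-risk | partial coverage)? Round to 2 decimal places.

0.47

P(partial coverage) = 0.7·0.3 + 0.3·0.8 = 0.45
P(low-risk | partial coverage) = (0.7·0.3) / 0.45 = 0.21 / 0.45 = 0.466667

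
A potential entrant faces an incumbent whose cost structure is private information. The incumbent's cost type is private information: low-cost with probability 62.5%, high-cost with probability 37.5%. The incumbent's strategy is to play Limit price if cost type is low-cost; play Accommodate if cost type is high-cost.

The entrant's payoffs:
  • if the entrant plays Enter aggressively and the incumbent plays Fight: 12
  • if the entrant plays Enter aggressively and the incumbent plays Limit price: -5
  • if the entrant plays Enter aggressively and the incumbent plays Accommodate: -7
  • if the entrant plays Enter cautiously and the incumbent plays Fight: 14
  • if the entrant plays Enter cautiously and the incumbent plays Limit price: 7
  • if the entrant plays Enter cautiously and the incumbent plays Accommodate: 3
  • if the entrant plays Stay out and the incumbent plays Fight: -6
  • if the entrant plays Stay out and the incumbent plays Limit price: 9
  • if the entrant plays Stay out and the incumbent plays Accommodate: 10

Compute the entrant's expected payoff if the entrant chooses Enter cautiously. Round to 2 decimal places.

E[Enter cautiously] = 0.625·7 + 0.375·3 = 4.375 + 1.125 = 5.5

5.50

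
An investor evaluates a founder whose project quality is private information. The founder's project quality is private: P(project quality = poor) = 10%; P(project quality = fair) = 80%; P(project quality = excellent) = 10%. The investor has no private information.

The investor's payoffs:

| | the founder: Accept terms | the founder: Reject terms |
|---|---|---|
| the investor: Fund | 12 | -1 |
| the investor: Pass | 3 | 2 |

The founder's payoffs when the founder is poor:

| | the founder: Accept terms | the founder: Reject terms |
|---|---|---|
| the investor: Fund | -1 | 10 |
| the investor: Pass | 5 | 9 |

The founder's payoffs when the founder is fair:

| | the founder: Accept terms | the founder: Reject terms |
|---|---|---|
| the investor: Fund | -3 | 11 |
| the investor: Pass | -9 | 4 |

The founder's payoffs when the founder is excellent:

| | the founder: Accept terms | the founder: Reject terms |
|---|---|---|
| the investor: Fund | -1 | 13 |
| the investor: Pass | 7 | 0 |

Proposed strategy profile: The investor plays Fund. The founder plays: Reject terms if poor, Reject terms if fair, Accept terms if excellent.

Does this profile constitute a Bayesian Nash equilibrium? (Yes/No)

No

A profile is a BNE iff every type of every player is best-responding given beliefs about the other side.
The investor plays Fund: E[Fund] = 0.1·(-1) + 0.8·(-1) + 0.1·(12) = 0.3; E[Pass] = 2.1. Not best-responding. ✗
The founder (project quality poor), facing Fund: Accept terms gives -1, Reject terms gives 10. Proposed Reject terms is best. ✓
The founder (project quality fair), facing Fund: Accept terms gives -3, Reject terms gives 11. Proposed Reject terms is best. ✓
The founder (project quality excellent), facing Fund: Accept terms gives -1, Reject terms gives 13. Proposed Accept terms is not best — profitable deviation exists. ✗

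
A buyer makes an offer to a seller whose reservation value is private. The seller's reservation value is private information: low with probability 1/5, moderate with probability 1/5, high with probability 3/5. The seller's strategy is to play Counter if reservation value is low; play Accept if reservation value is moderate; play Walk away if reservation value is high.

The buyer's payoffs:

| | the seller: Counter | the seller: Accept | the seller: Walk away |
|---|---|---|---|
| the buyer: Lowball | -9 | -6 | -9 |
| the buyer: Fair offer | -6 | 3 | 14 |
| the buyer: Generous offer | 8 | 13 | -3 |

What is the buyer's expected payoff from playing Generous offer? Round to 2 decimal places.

E[Generous offer] = 1/5·8 + 1/5·13 + 3/5·(-3) = 8/5 + 13/5 + (-9/5) = 12/5

2.40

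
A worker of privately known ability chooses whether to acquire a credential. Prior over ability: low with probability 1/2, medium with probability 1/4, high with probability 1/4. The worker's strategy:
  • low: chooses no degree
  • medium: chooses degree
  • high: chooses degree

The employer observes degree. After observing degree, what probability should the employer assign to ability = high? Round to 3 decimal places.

0.500

Apply Bayes' rule using the sender's strategy as the likelihood.
P(degree) = (1/2)·0 + (1/4)·1 + (1/4)·1 = 1/2
P(high | degree) = ((1/4)·1) / (1/2) = (1/4) / (1/2) = 1/2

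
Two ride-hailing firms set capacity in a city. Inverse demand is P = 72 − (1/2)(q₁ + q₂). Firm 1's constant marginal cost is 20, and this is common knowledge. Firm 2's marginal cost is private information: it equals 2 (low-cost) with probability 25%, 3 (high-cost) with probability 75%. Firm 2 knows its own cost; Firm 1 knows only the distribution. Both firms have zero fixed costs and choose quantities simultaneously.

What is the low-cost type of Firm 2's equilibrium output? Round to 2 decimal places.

58.42

Type-c best response for Firm 2: q₂(c) = (72 − c) − q₁/2.
Firm 1 maximizes expected profit; its first-order condition is 72 − q₁ − (1/2)E[q₂] − 20 = 0.
Substituting E[q₂] and solving: E[c₂] = 2.75, so q₁ = (72 − 2·20 + 2.75)/(3/2) = 23.1667.
q₂(low-cost) = (72 − 2 − (1/2)·23.1667) = 58.4167.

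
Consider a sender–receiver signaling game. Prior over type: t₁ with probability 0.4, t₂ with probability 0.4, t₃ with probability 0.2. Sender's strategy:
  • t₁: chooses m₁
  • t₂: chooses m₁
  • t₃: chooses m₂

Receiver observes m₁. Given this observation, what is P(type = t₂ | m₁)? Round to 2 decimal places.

0.50

Apply Bayes' rule using the sender's strategy as the likelihood.
P(m₁) = 0.4·1 + 0.4·1 + 0.2·0 = 0.8
P(t₂ | m₁) = (0.4·1) / 0.8 = 0.4 / 0.8 = 0.5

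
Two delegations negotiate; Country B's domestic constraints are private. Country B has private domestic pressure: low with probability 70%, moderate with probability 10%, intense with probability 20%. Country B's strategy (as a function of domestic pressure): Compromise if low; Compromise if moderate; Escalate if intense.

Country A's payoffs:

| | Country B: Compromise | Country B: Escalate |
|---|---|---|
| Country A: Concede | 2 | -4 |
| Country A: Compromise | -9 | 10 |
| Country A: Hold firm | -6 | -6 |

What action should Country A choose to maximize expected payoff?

Concede

Compute Country A's expected payoff for each action, taking the expectation over Country B's type.
E[Concede] = 0.7·(2) + 0.1·(2) + 0.2·(-4) = 0.8
E[Compromise] = 0.7·(-9) + 0.1·(-9) + 0.2·(10) = -5.2
E[Hold firm] = 0.7·(-6) + 0.1·(-6) + 0.2·(-6) = -6
Best response: Concede (0.8 is the largest).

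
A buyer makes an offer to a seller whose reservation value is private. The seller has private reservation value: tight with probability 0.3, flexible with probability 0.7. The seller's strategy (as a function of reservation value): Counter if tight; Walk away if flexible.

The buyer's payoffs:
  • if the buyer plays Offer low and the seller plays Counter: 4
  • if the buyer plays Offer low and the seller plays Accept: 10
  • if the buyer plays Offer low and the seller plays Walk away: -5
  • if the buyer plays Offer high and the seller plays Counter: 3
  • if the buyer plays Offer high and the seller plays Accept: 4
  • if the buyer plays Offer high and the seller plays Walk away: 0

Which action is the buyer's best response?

Offer high

E[Offer low] = 0.3·(4) + 0.7·(-5) = -2.3
E[Offer high] = 0.3·(3) + 0.7·(0) = 0.9
Best response: Offer high (0.9 is the largest).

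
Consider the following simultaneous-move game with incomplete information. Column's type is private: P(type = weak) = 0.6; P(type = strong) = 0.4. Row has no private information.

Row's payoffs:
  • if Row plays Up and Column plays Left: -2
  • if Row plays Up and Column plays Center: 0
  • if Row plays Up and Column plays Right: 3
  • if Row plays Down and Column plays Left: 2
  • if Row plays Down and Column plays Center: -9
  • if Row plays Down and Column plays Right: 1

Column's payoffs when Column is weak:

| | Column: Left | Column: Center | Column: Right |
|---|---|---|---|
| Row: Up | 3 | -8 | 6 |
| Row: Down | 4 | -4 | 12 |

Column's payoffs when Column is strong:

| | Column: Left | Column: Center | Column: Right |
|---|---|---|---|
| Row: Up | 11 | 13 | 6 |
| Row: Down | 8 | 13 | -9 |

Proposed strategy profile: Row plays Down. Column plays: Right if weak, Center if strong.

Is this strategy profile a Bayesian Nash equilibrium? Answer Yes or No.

No

Row plays Down: E[Down] = 0.6·(1) + 0.4·(-9) = -3; E[Up] = 1.8. Not best-responding. ✗
Column (type weak), facing Down: Left gives 4, Center gives -4, Right gives 12. Proposed Right is best. ✓
Column (type strong), facing Down: Left gives 8, Center gives 13, Right gives -9. Proposed Center is best. ✓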